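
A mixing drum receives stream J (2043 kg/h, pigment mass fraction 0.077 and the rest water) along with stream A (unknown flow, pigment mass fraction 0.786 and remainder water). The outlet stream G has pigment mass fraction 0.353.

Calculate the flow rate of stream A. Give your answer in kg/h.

Let A be the unknown flow. Total out = 2043 + A.
pigment balance: 157.31 + 0.786·A = 0.353·(2043 + A)
(0.786 − 0.353)·A = 0.353×2043 − 157.31 = 563.87
A = 563.87 / 0.433 = 1302.2 kg/h

1302 kg/h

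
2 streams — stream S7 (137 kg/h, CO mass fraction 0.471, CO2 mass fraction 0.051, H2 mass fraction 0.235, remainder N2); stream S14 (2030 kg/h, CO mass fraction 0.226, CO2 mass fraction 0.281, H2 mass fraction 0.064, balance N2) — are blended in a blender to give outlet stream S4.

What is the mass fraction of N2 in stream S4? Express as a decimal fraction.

Total flow out = 137 + 2030 = 2167 kg/h.
N2 in = 137×0.243 + 2030×0.429 = 904.16 kg/h.
N2 mass fraction in S4 = 904.16/2167 = 0.417.

0.417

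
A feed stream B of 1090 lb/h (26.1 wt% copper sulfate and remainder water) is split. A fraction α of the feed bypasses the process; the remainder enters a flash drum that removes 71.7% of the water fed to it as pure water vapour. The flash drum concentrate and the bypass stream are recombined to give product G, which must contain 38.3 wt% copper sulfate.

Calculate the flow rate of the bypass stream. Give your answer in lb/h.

434.7 lb/h

All 1090×0.261 = 284.49 lb/h of copper sulfate reaches G, so G = 284.49/0.383 = 742.79 lb/h and vapour = 347.21 lb/h.
The evaporator receives (1−α)·1090 of feed at 0.739 water and removes 0.717 of that water:
0.717×0.739×(1−α)×1090 = 347.21
(1−α) = 347.21/577.55 = 0.6012;  α = 0.3988.
Bypass flow = 0.3988×1090 = 434.72 lb/h.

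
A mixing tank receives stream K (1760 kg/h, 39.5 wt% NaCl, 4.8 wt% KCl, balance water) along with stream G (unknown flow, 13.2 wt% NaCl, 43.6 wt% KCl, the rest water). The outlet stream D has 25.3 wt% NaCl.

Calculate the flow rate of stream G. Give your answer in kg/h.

Let G be the unknown flow. Total out = 1760 + G.
NaCl balance: 695.2 + 0.132·G = 0.253·(1760 + G)
(0.132 − 0.253)·G = 0.253×1760 − 695.2 = -249.92
G = -249.92 / -0.121 = 2065.5 kg/h

2065 kg/h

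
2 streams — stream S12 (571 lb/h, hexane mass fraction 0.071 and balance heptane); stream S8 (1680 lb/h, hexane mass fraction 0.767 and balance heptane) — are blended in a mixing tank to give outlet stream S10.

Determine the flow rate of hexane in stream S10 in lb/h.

hexane out = hexane in = 571×0.071 + 1680×0.767 = 1329.1 lb/h.

1329 lb/h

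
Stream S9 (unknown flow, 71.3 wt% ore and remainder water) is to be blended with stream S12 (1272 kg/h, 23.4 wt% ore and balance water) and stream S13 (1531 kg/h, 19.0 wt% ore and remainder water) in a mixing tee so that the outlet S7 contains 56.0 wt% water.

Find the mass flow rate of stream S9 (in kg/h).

Let S9 be the unknown flow. Total out = 2803 + S9.
water balance: 2214.5 + 0.287·S9 = 0.560·(2803 + S9)
(0.287 − 0.560)·S9 = 0.560×2803 − 2214.5 = -644.78
S9 = -644.78 / -0.273 = 2361.8 kg/h

2362 kg/h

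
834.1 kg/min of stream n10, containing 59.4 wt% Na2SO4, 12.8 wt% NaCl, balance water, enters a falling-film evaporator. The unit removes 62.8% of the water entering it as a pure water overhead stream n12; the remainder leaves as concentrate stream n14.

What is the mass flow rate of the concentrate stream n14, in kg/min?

688.5 kg/min

water entering = 834.1×0.278 = 231.88 kg/min; overhead removed = 0.628×231.88 = 145.62 kg/min.
Concentrate = 834.1 − 145.62 = 688.48 kg/min.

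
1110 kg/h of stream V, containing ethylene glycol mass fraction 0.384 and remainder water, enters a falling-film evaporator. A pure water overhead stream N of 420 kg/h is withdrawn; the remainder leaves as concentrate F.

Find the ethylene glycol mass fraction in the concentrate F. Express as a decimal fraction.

0.618

ethylene glycol is not removed: 1110×0.384 = 426.24 kg/h of ethylene glycol enters F.
Concentrate = 1110 − 420 = 690 kg/h.
Mass fraction = 426.24/690 = 0.618.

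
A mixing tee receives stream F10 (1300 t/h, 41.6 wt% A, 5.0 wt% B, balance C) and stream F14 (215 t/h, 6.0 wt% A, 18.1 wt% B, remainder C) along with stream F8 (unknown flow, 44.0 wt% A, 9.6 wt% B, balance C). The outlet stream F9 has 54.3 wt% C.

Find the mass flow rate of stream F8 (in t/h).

Let F8 be the unknown flow. Total out = 1515 + F8.
C balance: 857.38 + 0.464·F8 = 0.543·(1515 + F8)
(0.464 − 0.543)·F8 = 0.543×1515 − 857.38 = -34.74
F8 = -34.74 / -0.079 = 439.75 t/h

439.7 t/h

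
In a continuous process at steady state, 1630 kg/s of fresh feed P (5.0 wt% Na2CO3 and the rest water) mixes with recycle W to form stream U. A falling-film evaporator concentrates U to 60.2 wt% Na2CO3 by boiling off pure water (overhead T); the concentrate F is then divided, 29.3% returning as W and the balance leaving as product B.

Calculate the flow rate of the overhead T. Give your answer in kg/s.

1495 kg/s

Overall Na2CO3 balance (none leaves overhead): Na2CO3 in fresh feed = Na2CO3 in product, i.e. 1630×0.050 = (1−0.293)·F·0.602.
F = 81.5/(0.602×0.707) = 191.49 kg/s.
Recycle W = 0.293×191.49 = 56.106 kg/s.
Combined feed U = 1630 + 56.106 = 1686.1 kg/s.
Overhead T = U − F = 1686.1 − 191.49 = 1494.6 kg/s.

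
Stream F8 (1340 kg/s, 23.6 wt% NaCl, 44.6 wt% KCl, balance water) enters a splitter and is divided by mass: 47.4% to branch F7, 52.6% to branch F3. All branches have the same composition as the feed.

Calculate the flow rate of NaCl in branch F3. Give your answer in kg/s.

166.3 kg/s

Branch F3 total = 0.526×1340 = 704.84 kg/s.
NaCl in F3 = 0.236×704.84 = 166.34 kg/s.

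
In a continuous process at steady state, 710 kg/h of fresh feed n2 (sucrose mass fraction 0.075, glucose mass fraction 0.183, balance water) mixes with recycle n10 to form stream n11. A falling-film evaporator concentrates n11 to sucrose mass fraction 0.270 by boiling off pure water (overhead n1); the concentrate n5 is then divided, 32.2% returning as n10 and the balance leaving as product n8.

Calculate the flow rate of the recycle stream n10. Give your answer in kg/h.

Overall sucrose balance (none leaves overhead): sucrose in fresh feed = sucrose in product, i.e. 710×0.075 = (1−0.322)·n5·0.270.
n5 = 53.25/(0.270×0.678) = 290.89 kg/h.
Recycle n10 = 0.322×290.89 = 93.666 kg/h.

93.67 kg/h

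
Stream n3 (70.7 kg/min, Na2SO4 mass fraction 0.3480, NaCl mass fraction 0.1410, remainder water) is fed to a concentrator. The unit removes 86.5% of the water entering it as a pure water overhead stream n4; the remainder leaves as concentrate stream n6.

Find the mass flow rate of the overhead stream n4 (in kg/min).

31.25 kg/min

water entering = 70.7×0.511 = 36.128 kg/min; overhead removed = 0.865×36.128 = 31.25 kg/min.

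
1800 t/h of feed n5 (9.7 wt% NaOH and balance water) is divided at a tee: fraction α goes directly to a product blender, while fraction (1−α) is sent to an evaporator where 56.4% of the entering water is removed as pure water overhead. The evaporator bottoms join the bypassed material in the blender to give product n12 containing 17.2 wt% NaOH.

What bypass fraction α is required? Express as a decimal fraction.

0.144

All 1800×0.097 = 174.6 t/h of NaOH reaches n12, so n12 = 174.6/0.172 = 1015.1 t/h and vapour = 784.88 t/h.
The evaporator receives (1−α)·1800 of feed at 0.903 water and removes 0.564 of that water:
0.564×0.903×(1−α)×1800 = 784.88
(1−α) = 784.88/916.73 = 0.8562;  α = 0.1438.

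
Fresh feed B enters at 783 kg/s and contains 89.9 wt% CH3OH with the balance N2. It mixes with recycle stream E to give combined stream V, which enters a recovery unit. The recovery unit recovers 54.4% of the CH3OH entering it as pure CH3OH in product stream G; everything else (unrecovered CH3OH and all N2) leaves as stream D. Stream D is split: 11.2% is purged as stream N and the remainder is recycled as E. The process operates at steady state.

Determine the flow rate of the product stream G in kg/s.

643.5 kg/s

CH3OH in V: m_A = 783×0.899 + (1−0.112)·(1−0.544)·m_A, so m_A = 703.92/0.5951 = 1182.9 kg/s.
Product G = 0.544×1182.9 = 643.5 kg/s.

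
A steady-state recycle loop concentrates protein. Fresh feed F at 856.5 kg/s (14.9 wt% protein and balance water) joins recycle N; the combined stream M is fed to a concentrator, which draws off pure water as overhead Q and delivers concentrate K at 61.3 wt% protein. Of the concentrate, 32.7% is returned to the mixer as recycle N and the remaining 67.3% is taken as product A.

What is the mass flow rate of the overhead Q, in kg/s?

648.3 kg/s

Overall protein balance (none leaves overhead): protein in fresh feed = protein in product, i.e. 856.5×0.149 = (1−0.327)·K·0.613.
K = 127.62/(0.613×0.673) = 309.34 kg/s.
Recycle N = 0.327×309.34 = 101.15 kg/s.
Combined feed M = 856.5 + 101.15 = 957.65 kg/s.
Overhead Q = M − K = 957.65 − 309.34 = 648.31 kg/s.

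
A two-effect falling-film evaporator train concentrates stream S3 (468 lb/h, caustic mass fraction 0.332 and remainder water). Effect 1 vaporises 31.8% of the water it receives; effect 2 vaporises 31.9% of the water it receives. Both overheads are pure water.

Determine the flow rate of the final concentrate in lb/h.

water in feed = 468×0.668 = 312.62 lb/h.
After stage 1: water left = (1−0.318)×312.62 = 213.21; stream total = 368.59 lb/h.
After stage 2: water left = (1−0.319)×213.21 = 145.2; final concentrate = 300.57 lb/h.

300.6 lb/h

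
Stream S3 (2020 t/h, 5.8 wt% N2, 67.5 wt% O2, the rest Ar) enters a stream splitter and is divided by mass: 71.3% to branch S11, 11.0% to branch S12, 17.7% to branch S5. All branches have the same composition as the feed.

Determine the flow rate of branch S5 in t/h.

Branch S5 flow = 0.177×2020 = 357.54 t/h.

357.5 t/h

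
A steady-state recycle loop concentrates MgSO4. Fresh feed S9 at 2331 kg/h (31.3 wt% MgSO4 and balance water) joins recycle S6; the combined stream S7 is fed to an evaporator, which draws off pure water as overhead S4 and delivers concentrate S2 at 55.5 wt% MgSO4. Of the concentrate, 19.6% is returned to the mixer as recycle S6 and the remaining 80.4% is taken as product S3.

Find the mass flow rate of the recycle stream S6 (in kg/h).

Overall MgSO4 balance (none leaves overhead): MgSO4 in fresh feed = MgSO4 in product, i.e. 2331×0.313 = (1−0.196)·S2·0.555.
S2 = 729.6/(0.555×0.804) = 1635.1 kg/h.
Recycle S6 = 0.196×1635.1 = 320.47 kg/h.

320.5 kg/h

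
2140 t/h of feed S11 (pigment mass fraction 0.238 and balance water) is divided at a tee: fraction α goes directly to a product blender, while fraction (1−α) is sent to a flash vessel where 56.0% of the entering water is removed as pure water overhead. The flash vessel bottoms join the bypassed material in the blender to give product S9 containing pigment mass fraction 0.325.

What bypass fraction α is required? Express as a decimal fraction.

All 2140×0.238 = 509.32 t/h of pigment reaches S9, so S9 = 509.32/0.325 = 1567.1 t/h and vapour = 572.86 t/h.
The evaporator receives (1−α)·2140 of feed at 0.762 water and removes 0.560 of that water:
0.560×0.762×(1−α)×2140 = 572.86
(1−α) = 572.86/913.18 = 0.6273;  α = 0.3727.

0.373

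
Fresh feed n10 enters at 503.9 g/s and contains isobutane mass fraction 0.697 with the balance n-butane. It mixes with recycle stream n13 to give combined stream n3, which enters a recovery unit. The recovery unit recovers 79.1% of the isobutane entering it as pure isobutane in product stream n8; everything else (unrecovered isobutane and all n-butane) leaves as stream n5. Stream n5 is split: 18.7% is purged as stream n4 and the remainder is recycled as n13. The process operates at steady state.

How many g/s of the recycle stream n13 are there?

n-butane enters only via n10 and leaves only via the purge: 503.9×0.303 = 0.187×(n-butane in n5), and the recovery unit passes all n-butane, so n-butane in n3 = n-butane in n5 = 816.48 g/s.
isobutane in n3: m_A = 503.9×0.697 + (1−0.187)·(1−0.791)·m_A, so m_A = 351.22/0.8301 = 423.11 g/s.
n5 = (1−0.791)×423.11 + 816.48 = 904.91 g/s.
Recycle n13 = (1−0.187)×904.91 = 735.69 g/s.

735.7 g/s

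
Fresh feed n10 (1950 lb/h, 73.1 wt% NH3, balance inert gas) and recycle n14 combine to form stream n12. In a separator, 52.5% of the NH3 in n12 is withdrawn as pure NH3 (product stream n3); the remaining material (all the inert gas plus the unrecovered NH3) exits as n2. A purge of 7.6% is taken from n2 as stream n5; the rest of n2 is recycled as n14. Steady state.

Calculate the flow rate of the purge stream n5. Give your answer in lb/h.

616.3 lb/h

inert gas enters only via n10 and leaves only via the purge: 1950×0.269 = 0.076×(inert gas in n2), and the separator passes all inert gas, so inert gas in n12 = inert gas in n2 = 6902 lb/h.
NH3 in n12: m_A = 1950×0.731 + (1−0.076)·(1−0.525)·m_A, so m_A = 1425.5/0.5611 = 2540.5 lb/h.
n2 = (1−0.525)×2540.5 + 6902 = 8108.7 lb/h.
Purge n5 = 0.076×8108.7 = 616.26 lb/h.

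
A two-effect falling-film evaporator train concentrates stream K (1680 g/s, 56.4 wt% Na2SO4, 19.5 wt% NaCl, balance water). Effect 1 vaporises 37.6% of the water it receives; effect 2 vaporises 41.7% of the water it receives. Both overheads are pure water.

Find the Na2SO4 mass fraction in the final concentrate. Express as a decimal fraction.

water in feed = 1680×0.241 = 404.88 g/s.
After stage 1: water left = (1−0.376)×404.88 = 252.65; stream total = 1527.8 g/s.
After stage 2: water left = (1−0.417)×252.65 = 147.29; final concentrate = 1422.4 g/s.
Na2SO4 fraction = 947.52/1422.4 = 0.666.

0.666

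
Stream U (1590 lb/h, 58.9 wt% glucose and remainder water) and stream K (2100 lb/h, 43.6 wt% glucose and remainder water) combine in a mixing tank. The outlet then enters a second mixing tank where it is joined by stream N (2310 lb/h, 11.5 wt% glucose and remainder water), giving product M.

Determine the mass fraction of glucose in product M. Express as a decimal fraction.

0.353

Overall, product flow = 6000 lb/h.
glucose in = 1590×0.589 + 2100×0.436 + 2310×0.115 = 2117.8 lb/h.
glucose fraction in M = 0.353.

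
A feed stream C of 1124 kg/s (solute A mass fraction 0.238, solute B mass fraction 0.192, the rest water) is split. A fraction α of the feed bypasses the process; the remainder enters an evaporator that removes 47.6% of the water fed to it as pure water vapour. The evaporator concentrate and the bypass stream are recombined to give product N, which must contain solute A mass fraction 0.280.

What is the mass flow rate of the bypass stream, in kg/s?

502.6 kg/s

All 1124×0.238 = 267.51 kg/s of solute A reaches N, so N = 267.51/0.280 = 955.4 kg/s and vapour = 168.6 kg/s.
The evaporator receives (1−α)·1124 of feed at 0.570 water and removes 0.476 of that water:
0.476×0.570×(1−α)×1124 = 168.6
(1−α) = 168.6/304.96 = 0.5529;  α = 0.4471.
Bypass flow = 0.4471×1124 = 502.59 kg/s.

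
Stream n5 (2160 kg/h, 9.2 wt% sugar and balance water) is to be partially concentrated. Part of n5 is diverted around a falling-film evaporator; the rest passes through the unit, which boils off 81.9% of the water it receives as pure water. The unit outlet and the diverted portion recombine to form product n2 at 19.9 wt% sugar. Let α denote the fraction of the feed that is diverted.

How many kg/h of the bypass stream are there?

598.2 kg/h

All 2160×0.092 = 198.72 kg/h of sugar reaches n2, so n2 = 198.72/0.199 = 998.59 kg/h and vapour = 1161.4 kg/h.
The evaporator receives (1−α)·2160 of feed at 0.908 water and removes 0.819 of that water:
0.819×0.908×(1−α)×2160 = 1161.4
(1−α) = 1161.4/1606.3 = 0.7230;  α = 0.2770.
Bypass flow = 0.2770×2160 = 598.24 kg/h.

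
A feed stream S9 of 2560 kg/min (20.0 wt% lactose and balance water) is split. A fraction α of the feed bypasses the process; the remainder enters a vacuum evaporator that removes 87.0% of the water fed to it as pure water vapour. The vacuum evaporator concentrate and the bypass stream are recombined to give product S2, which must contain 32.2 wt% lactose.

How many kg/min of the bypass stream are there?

1166 kg/min

All 2560×0.200 = 512 kg/min of lactose reaches S2, so S2 = 512/0.322 = 1590.1 kg/min and vapour = 969.94 kg/min.
The evaporator receives (1−α)·2560 of feed at 0.800 water and removes 0.870 of that water:
0.870×0.800×(1−α)×2560 = 969.94
(1−α) = 969.94/1781.8 = 0.5444;  α = 0.4556.
Bypass flow = 0.4556×2560 = 1166.4 kg/min.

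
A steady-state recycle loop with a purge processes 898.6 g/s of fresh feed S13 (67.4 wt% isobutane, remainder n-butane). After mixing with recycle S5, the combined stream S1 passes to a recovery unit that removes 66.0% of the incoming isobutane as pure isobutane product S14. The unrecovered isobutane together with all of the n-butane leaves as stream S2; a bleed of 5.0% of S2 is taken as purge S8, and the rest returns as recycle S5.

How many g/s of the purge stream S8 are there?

308.2 g/s

n-butane enters only via S13 and leaves only via the purge: 898.6×0.326 = 0.050×(n-butane in S2), and the recovery unit passes all n-butane, so n-butane in S1 = n-butane in S2 = 5858.9 g/s.
isobutane in S1: m_A = 898.6×0.674 + (1−0.050)·(1−0.660)·m_A, so m_A = 605.66/0.6770 = 894.62 g/s.
S2 = (1−0.660)×894.62 + 5858.9 = 6163 g/s.
Purge S8 = 0.050×6163 = 308.15 g/s.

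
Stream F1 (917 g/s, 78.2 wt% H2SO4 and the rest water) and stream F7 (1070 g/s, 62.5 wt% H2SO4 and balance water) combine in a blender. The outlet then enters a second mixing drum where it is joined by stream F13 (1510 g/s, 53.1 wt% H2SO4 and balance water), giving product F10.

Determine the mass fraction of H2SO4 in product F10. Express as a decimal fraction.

0.626

Overall, product flow = 3497 g/s.
H2SO4 in = 917×0.782 + 1070×0.625 + 1510×0.531 = 2187.7 g/s.
H2SO4 fraction in F10 = 0.626.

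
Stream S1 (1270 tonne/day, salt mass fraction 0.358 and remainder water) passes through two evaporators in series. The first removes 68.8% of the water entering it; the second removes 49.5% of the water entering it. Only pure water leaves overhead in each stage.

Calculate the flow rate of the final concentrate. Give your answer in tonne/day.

583.1 tonne/day

water in feed = 1270×0.642 = 815.34 tonne/day.
After stage 1: water left = (1−0.688)×815.34 = 254.39; stream total = 709.05 tonne/day.
After stage 2: water left = (1−0.495)×254.39 = 128.46; final concentrate = 583.12 tonne/day.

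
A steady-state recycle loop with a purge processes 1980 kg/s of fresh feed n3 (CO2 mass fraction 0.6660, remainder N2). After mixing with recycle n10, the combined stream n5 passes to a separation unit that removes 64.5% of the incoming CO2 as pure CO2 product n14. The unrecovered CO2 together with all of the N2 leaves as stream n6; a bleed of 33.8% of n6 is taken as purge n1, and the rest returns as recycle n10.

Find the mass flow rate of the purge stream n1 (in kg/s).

868.2 kg/s

N2 enters only via n3 and leaves only via the purge: 1980×0.334 = 0.338×(N2 in n6), and the separation unit passes all N2, so N2 in n5 = N2 in n6 = 1956.6 kg/s.
CO2 in n5: m_A = 1980×0.666 + (1−0.338)·(1−0.645)·m_A, so m_A = 1318.7/0.7650 = 1723.8 kg/s.
n6 = (1−0.645)×1723.8 + 1956.6 = 2568.5 kg/s.
Purge n1 = 0.338×2568.5 = 868.16 kg/s.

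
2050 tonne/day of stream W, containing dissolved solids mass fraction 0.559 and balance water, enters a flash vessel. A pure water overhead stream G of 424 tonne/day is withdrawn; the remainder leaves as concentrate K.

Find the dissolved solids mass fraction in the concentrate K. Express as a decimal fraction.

0.705

dissolved solids is not removed: 2050×0.559 = 1146 tonne/day of dissolved solids enters K.
Concentrate = 2050 − 424 = 1626 tonne/day.
Mass fraction = 1146/1626 = 0.705.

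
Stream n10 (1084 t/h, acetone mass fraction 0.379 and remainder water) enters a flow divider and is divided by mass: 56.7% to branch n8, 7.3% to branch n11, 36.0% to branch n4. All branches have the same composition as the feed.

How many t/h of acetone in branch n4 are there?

147.9 t/h

Branch n4 total = 0.360×1084 = 390.24 t/h.
acetone in n4 = 0.379×390.24 = 147.9 t/h.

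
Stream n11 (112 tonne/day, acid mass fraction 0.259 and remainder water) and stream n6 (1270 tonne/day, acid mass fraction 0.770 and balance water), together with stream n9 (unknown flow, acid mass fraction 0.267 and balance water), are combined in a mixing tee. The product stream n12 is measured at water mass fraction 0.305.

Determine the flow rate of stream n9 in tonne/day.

Let n9 be the unknown flow. Total out = 1382 + n9.
water balance: 375.09 + 0.733·n9 = 0.305·(1382 + n9)
(0.733 − 0.305)·n9 = 0.305×1382 − 375.09 = 46.418
n9 = 46.418 / 0.428 = 108.45 tonne/day

108.5 tonne/day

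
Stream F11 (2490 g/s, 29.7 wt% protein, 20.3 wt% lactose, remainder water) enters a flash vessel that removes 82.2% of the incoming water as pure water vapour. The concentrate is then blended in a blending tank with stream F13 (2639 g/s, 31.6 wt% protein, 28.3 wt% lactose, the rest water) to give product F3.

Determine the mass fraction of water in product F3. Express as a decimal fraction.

0.3117

Vapour removed = 0.822×0.500×2490 = 1023.4 g/s; concentrate = 1466.6 g/s.
water reaching the mixer = 221.61 (from concentrate) + 2639×0.401 = 1279.8 g/s.
Product flow = 1466.6 + 2639 = 4105.6 g/s; water fraction = 0.3117.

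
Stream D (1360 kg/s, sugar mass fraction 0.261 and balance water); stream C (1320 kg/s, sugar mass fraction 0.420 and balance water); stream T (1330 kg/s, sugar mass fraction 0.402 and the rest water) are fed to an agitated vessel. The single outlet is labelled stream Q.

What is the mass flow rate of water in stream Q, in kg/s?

2566 kg/s

water out = water in = 1360×0.739 + 1320×0.580 + 1330×0.598 = 2566 kg/s.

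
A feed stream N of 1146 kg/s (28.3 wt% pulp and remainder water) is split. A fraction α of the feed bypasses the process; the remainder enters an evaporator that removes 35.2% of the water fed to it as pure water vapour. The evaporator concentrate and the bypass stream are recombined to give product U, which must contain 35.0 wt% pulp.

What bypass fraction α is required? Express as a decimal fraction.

All 1146×0.283 = 324.32 kg/s of pulp reaches U, so U = 324.32/0.350 = 926.62 kg/s and vapour = 219.38 kg/s.
The evaporator receives (1−α)·1146 of feed at 0.717 water and removes 0.352 of that water:
0.352×0.717×(1−α)×1146 = 219.38
(1−α) = 219.38/289.23 = 0.7585;  α = 0.2415.

0.242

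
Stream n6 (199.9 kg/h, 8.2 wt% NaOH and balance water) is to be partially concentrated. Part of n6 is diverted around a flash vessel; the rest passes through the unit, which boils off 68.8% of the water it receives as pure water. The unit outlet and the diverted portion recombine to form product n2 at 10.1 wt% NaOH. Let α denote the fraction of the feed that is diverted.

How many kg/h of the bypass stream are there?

All 199.9×0.082 = 16.392 kg/h of NaOH reaches n2, so n2 = 16.392/0.101 = 162.3 kg/h and vapour = 37.605 kg/h.
The evaporator receives (1−α)·199.9 of feed at 0.918 water and removes 0.688 of that water:
0.688×0.918×(1−α)×199.9 = 37.605
(1−α) = 37.605/126.25 = 0.2979;  α = 0.7021.
Bypass flow = 0.7021×199.9 = 140.36 kg/h.

140.4 kg/h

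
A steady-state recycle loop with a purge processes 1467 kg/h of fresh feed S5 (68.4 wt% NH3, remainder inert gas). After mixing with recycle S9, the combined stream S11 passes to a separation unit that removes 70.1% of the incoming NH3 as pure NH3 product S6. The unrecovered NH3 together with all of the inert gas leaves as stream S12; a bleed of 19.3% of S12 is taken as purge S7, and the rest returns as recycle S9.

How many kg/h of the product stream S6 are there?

927.1 kg/h

NH3 in S11: m_A = 1467×0.684 + (1−0.193)·(1−0.701)·m_A, so m_A = 1003.4/0.7587 = 1322.6 kg/h.
Product S6 = 0.701×1322.6 = 927.11 kg/h.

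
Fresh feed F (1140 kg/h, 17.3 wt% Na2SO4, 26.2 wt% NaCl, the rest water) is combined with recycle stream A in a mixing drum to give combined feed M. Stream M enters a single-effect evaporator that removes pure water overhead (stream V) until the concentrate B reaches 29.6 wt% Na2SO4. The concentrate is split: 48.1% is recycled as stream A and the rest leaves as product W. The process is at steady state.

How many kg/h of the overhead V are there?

473.7 kg/h

Overall Na2SO4 balance (none leaves overhead): Na2SO4 in fresh feed = Na2SO4 in product, i.e. 1140×0.173 = (1−0.481)·B·0.296.
B = 197.22/(0.296×0.519) = 1283.8 kg/h.
Recycle A = 0.481×1283.8 = 617.5 kg/h.
Combined feed M = 1140 + 617.5 = 1757.5 kg/h.
Overhead V = M − B = 1757.5 − 1283.8 = 473.72 kg/h.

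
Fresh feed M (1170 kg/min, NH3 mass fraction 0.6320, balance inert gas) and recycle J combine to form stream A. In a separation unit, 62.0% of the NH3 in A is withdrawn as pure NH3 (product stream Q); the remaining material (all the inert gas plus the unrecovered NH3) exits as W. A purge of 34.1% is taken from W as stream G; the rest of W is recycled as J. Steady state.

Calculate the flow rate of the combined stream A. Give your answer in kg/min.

inert gas enters only via M and leaves only via the purge: 1170×0.368 = 0.341×(inert gas in W), and the separation unit passes all inert gas, so inert gas in A = inert gas in W = 1262.6 kg/min.
NH3 in A: m_A = 1170×0.632 + (1−0.341)·(1−0.620)·m_A, so m_A = 739.44/0.7496 = 986.47 kg/min.
A = 986.47 + 1262.6 = 2249.1 kg/min.

2249 kg/min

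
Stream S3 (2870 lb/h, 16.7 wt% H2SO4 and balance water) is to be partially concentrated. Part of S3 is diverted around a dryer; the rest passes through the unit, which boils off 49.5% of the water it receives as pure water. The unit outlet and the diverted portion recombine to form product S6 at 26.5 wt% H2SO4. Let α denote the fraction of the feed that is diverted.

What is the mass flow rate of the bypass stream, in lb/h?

296 lb/h

All 2870×0.167 = 479.29 lb/h of H2SO4 reaches S6, so S6 = 479.29/0.265 = 1808.6 lb/h and vapour = 1061.4 lb/h.
The evaporator receives (1−α)·2870 of feed at 0.833 water and removes 0.495 of that water:
0.495×0.833×(1−α)×2870 = 1061.4
(1−α) = 1061.4/1183.4 = 0.8969;  α = 0.1031.
Bypass flow = 0.1031×2870 = 295.98 lb/h.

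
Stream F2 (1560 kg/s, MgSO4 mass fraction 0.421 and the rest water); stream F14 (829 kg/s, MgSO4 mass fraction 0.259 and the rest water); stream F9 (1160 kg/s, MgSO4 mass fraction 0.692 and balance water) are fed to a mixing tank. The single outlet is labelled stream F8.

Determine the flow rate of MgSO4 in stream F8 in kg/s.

MgSO4 out = MgSO4 in = 1560×0.421 + 829×0.259 + 1160×0.692 = 1674.2 kg/s.

1674 kg/s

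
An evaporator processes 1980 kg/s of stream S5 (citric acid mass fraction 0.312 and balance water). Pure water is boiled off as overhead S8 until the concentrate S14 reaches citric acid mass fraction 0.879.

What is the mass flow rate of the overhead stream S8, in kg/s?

citric acid is conserved: 1980×0.312 = 617.76 kg/s all reports to the concentrate.
Concentrate = 617.76/(target fraction) = 702.8 kg/s.
Overhead = 1980 − 702.8 = 1277.2 kg/s.

1277 kg/s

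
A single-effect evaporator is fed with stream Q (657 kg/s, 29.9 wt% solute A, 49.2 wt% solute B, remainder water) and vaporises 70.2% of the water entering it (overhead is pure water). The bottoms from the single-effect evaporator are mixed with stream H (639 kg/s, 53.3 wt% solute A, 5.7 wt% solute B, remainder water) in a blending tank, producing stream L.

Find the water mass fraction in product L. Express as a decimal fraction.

0.253

Vapour removed = 0.702×0.209×657 = 96.394 kg/s; concentrate = 560.61 kg/s.
water reaching the mixer = 40.919 (from concentrate) + 639×0.410 = 302.91 kg/s.
Product flow = 560.61 + 639 = 1199.6 kg/s; water fraction = 0.253.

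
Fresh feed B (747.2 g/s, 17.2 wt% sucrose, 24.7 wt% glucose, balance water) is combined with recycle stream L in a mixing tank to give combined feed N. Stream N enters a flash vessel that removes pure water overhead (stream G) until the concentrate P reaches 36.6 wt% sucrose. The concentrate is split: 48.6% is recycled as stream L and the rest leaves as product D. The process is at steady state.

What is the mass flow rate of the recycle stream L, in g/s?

332 g/s

Overall sucrose balance (none leaves overhead): sucrose in fresh feed = sucrose in product, i.e. 747.2×0.172 = (1−0.486)·P·0.366.
P = 128.52/(0.366×0.514) = 683.16 g/s.
Recycle L = 0.486×683.16 = 332.01 g/s.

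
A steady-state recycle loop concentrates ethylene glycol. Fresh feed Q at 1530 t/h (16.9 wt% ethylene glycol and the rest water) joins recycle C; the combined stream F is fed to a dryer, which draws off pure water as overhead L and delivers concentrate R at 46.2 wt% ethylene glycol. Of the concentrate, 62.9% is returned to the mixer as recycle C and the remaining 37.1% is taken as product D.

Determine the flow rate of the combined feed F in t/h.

Overall ethylene glycol balance (none leaves overhead): ethylene glycol in fresh feed = ethylene glycol in product, i.e. 1530×0.169 = (1−0.629)·R·0.462.
R = 258.57/(0.462×0.371) = 1508.6 t/h.
Recycle C = 0.629×1508.6 = 948.88 t/h.
Combined feed F = 1530 + 948.88 = 2478.9 t/h.

2479 t/h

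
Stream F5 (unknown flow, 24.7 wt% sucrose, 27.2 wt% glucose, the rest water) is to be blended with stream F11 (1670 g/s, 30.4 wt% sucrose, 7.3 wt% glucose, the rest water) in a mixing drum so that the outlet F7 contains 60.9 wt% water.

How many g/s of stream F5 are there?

182.7 g/s

Let F5 be the unknown flow. Total out = 1670 + F5.
water balance: 1040.4 + 0.481·F5 = 0.609·(1670 + F5)
(0.481 − 0.609)·F5 = 0.609×1670 − 1040.4 = -23.38
F5 = -23.38 / -0.128 = 182.66 g/s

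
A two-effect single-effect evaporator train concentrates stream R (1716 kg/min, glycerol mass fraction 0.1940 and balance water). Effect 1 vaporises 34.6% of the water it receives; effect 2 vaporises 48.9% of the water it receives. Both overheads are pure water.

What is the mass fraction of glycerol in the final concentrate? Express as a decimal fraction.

water in feed = 1716×0.806 = 1383.1 kg/min.
After stage 1: water left = (1−0.346)×1383.1 = 904.54; stream total = 1237.4 kg/min.
After stage 2: water left = (1−0.489)×904.54 = 462.22; final concentrate = 795.13 kg/min.
glycerol fraction = 332.9/795.13 = 0.4187.

0.4187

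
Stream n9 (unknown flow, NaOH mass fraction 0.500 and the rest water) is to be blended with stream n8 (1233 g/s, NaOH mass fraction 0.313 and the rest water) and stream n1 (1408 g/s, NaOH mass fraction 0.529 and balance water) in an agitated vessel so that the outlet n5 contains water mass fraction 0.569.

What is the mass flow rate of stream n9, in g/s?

Let n9 be the unknown flow. Total out = 2641 + n9.
water balance: 1510.2 + 0.500·n9 = 0.569·(2641 + n9)
(0.500 − 0.569)·n9 = 0.569×2641 − 1510.2 = -7.51
n9 = -7.51 / -0.069 = 108.84 g/s

108.8 g/s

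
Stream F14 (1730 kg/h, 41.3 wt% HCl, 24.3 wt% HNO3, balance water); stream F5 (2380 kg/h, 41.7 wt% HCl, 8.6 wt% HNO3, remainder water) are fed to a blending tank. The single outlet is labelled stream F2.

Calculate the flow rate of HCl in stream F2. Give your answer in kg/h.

1707 kg/h

HCl out = HCl in = 1730×0.413 + 2380×0.417 = 1706.9 kg/h.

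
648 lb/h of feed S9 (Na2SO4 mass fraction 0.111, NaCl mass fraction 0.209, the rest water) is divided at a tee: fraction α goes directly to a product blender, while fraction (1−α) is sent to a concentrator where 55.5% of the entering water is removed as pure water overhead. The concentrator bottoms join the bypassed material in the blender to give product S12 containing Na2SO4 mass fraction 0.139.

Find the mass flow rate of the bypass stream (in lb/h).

All 648×0.111 = 71.928 lb/h of Na2SO4 reaches S12, so S12 = 71.928/0.139 = 517.47 lb/h and vapour = 130.53 lb/h.
The evaporator receives (1−α)·648 of feed at 0.680 water and removes 0.555 of that water:
0.555×0.680×(1−α)×648 = 130.53
(1−α) = 130.53/244.56 = 0.5338;  α = 0.4662.
Bypass flow = 0.4662×648 = 302.13 lb/h.

302.1 lb/h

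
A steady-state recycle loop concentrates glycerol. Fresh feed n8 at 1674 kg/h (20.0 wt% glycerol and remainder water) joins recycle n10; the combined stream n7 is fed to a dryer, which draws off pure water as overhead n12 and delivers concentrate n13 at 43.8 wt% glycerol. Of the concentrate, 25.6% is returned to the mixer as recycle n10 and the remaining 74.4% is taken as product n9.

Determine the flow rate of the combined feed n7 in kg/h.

Overall glycerol balance (none leaves overhead): glycerol in fresh feed = glycerol in product, i.e. 1674×0.200 = (1−0.256)·n13·0.438.
n13 = 334.8/(0.438×0.744) = 1027.4 kg/h.
Recycle n10 = 0.256×1027.4 = 263.01 kg/h.
Combined feed n7 = 1674 + 263.01 = 1937 kg/h.

1937 kg/h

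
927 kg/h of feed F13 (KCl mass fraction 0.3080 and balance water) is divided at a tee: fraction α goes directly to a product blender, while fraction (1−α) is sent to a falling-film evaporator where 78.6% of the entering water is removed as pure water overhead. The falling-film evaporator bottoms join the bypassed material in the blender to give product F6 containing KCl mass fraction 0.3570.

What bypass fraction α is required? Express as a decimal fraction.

All 927×0.308 = 285.52 kg/h of KCl reaches F6, so F6 = 285.52/0.357 = 799.76 kg/h and vapour = 127.24 kg/h.
The evaporator receives (1−α)·927 of feed at 0.692 water and removes 0.786 of that water:
0.786×0.692×(1−α)×927 = 127.24
(1−α) = 127.24/504.21 = 0.2523;  α = 0.7477.

0.748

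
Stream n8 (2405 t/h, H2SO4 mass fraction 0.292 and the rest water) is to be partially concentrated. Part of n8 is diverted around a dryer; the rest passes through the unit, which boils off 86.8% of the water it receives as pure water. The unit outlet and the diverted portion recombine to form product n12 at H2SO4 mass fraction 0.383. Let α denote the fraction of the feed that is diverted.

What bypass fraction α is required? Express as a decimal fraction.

0.613

All 2405×0.292 = 702.26 t/h of H2SO4 reaches n12, so n12 = 702.26/0.383 = 1833.6 t/h and vapour = 571.42 t/h.
The evaporator receives (1−α)·2405 of feed at 0.708 water and removes 0.868 of that water:
0.868×0.708×(1−α)×2405 = 571.42
(1−α) = 571.42/1478 = 0.3866;  α = 0.6134.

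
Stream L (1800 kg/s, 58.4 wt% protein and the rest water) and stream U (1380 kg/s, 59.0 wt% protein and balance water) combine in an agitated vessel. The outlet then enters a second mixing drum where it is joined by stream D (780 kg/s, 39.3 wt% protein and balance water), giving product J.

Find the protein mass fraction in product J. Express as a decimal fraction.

Overall, product flow = 3960 kg/s.
protein in = 1800×0.584 + 1380×0.590 + 780×0.393 = 2171.9 kg/s.
protein fraction in J = 0.548.

0.548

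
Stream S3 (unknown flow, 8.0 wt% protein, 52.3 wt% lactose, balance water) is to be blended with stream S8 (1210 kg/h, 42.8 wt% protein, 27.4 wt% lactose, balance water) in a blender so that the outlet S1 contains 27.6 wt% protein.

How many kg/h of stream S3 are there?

Let S3 be the unknown flow. Total out = 1210 + S3.
protein balance: 517.88 + 0.080·S3 = 0.276·(1210 + S3)
(0.080 − 0.276)·S3 = 0.276×1210 − 517.88 = -183.92
S3 = -183.92 / -0.196 = 938.37 kg/h

938.4 kg/h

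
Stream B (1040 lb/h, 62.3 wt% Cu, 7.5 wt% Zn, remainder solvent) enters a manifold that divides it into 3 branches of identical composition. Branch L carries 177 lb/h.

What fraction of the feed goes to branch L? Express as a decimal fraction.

0.170

Fraction to L = 177/1040 = 0.1702.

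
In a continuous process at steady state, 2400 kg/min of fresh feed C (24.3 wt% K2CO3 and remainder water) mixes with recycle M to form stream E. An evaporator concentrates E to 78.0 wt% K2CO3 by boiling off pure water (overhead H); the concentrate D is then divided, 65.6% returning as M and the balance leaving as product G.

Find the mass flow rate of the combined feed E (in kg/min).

Overall K2CO3 balance (none leaves overhead): K2CO3 in fresh feed = K2CO3 in product, i.e. 2400×0.243 = (1−0.656)·D·0.780.
D = 583.2/(0.780×0.344) = 2173.5 kg/min.
Recycle M = 0.656×2173.5 = 1425.8 kg/min.
Combined feed E = 2400 + 1425.8 = 3825.8 kg/min.

3826 kg/min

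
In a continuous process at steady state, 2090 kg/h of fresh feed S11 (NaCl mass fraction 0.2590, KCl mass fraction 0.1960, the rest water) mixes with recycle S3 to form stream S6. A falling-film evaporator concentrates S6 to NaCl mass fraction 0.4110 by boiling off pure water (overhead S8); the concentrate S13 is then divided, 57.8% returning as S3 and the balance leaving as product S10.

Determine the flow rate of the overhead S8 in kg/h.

772.9 kg/h

Overall NaCl balance (none leaves overhead): NaCl in fresh feed = NaCl in product, i.e. 2090×0.259 = (1−0.578)·S13·0.411.
S13 = 541.31/(0.411×0.422) = 3121 kg/h.
Recycle S3 = 0.578×3121 = 1803.9 kg/h.
Combined feed S6 = 2090 + 1803.9 = 3893.9 kg/h.
Overhead S8 = S6 − S13 = 3893.9 − 3121 = 772.94 kg/h.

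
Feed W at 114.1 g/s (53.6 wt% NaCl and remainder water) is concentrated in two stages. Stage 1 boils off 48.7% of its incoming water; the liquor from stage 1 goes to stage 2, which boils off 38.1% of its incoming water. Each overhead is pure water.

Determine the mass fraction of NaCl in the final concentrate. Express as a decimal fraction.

water in feed = 114.1×0.464 = 52.942 g/s.
After stage 1: water left = (1−0.487)×52.942 = 27.159; stream total = 88.317 g/s.
After stage 2: water left = (1−0.381)×27.159 = 16.812; final concentrate = 77.969 g/s.
NaCl fraction = 61.158/77.969 = 0.784.

0.784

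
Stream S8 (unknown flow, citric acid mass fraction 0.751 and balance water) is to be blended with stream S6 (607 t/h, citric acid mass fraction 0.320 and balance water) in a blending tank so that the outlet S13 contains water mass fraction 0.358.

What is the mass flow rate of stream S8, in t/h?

Let S8 be the unknown flow. Total out = 607 + S8.
water balance: 412.76 + 0.249·S8 = 0.358·(607 + S8)
(0.249 − 0.358)·S8 = 0.358×607 − 412.76 = -195.45
S8 = -195.45 / -0.109 = 1793.2 t/h

1793 t/h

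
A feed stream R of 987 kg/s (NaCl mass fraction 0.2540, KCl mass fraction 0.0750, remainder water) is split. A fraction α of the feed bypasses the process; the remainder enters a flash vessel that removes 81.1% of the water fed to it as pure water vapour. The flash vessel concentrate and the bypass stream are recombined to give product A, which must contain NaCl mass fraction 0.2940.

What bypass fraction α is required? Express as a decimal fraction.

All 987×0.254 = 250.7 kg/s of NaCl reaches A, so A = 250.7/0.294 = 852.71 kg/s and vapour = 134.29 kg/s.
The evaporator receives (1−α)·987 of feed at 0.671 water and removes 0.811 of that water:
0.811×0.671×(1−α)×987 = 134.29
(1−α) = 134.29/537.11 = 0.2500;  α = 0.7500.

0.750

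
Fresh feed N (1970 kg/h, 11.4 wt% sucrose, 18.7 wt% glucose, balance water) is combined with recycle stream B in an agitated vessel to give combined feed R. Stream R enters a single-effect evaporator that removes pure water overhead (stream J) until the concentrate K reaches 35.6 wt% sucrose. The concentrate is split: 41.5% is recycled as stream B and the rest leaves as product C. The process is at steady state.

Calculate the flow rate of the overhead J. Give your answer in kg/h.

1339 kg/h

Overall sucrose balance (none leaves overhead): sucrose in fresh feed = sucrose in product, i.e. 1970×0.114 = (1−0.415)·K·0.356.
K = 224.58/(0.356×0.585) = 1078.4 kg/h.
Recycle B = 0.415×1078.4 = 447.52 kg/h.
Combined feed R = 1970 + 447.52 = 2417.5 kg/h.
Overhead J = R − K = 2417.5 − 1078.4 = 1339.2 kg/h.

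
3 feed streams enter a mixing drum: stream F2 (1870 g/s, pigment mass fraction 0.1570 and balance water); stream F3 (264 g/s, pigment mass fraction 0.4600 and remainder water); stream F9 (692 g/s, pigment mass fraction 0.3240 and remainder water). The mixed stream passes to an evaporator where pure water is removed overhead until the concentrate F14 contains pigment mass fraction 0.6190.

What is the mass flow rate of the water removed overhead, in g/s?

pigment entering = 1870×0.157 + 264×0.460 + 692×0.324 = 639.24 g/s.
All pigment reports to F14, so F14 = 639.24/0.619 = 1032.7 g/s.
Total feed = 2826 g/s; overhead = 2826 − 1032.7 = 1793.3 g/s.

1793 g/s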